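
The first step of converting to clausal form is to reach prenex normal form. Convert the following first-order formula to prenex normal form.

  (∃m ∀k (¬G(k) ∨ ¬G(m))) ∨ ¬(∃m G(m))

∃m ∀k ∀s (¬G(k) ∨ ¬G(m) ∨ ¬G(s))

Drive negations inward (¬∀x A ≡ ∃x ¬A, ¬∃x A ≡ ∀x ¬A, De Morgan for ∧/∨):
  (∃m ∀k (¬G(k) ∨ ¬G(m))) ∨ (∀m ¬G(m))
Rename bound variables to avoid capture: m↦s.
  (∃m ∀k (¬G(k) ∨ ¬G(m))) ∨ (∀s ¬G(s))
Finally move all quantifiers to the prefix:
  ∃m ∀k ∀s (¬G(k) ∨ ¬G(m) ∨ ¬G(s))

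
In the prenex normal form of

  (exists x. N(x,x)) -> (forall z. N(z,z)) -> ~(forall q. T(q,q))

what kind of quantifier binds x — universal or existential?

universal

First replace A → B with ¬A ∨ B.
  ~(exists x. N(x,x)) | ~(forall z. N(z,z)) | ~(forall q. T(q,q))
Move each ¬ inward, flipping quantifiers it crosses:
  (forall x. ~N(x,x)) | (exists z. ~N(z,z)) | (exists q. ~T(q,q))
Finally move all quantifiers to the prefix:
  forall x. exists z. exists q. (~N(x,x) | ~N(z,z) | ~T(q,q))
The quantifier exists x sits under an odd number of negations (counting the antecedent side of each →), so it flips to forall x.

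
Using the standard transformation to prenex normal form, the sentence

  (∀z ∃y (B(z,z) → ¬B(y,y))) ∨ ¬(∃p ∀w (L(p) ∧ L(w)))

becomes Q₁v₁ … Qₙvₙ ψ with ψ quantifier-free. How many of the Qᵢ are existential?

2

First replace A → B with ¬A ∨ B.
  (∀z ∃y (¬B(z,z) ∨ ¬B(y,y))) ∨ ¬(∃p ∀w (L(p) ∧ L(w)))
Drive negations inward (¬∀x A ≡ ∃x ¬A, ¬∃x A ≡ ∀x ¬A, De Morgan for ∧/∨):
  (∀z ∃y (¬B(z,z) ∨ ¬B(y,y))) ∨ (∀p ∃w (¬L(p) ∨ ¬L(w)))
Extract every quantifier outward, since the variables are now distinct and don't occur free across branches:
  ∀z ∃y ∀p ∃w (¬B(z,z) ∨ ¬B(y,y) ∨ ¬L(p) ∨ ¬L(w))
The prefix is ∀z ∃y ∀p ∃w: 2 universal, 2 existential.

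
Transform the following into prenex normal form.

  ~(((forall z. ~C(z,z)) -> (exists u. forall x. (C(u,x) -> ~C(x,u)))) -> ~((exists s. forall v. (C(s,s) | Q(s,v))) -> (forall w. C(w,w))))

First replace A → B with ¬A ∨ B.
  ~(~(~(forall z. ~C(z,z)) | (exists u. forall x. (~C(u,x) | ~C(x,u)))) | ~(~(exists s. forall v. (C(s,s) | Q(s,v))) | (forall w. C(w,w))))
Move each ¬ inward, flipping quantifiers it crosses:
  ((exists z. C(z,z)) | (exists u. forall x. (~C(u,x) | ~C(x,u)))) & ((forall s. exists v. (~C(s,s) & ~Q(s,v))) | (forall w. C(w,w)))
All bound variables are already distinct, so no renaming is needed.
Finally move all quantifiers to the prefix:
  exists z. exists u. forall x. forall s. exists v. forall w. ((C(z,z) | ~C(u,x) | ~C(x,u)) & (~C(s,s) & ~Q(s,v) | C(w,w)))

exists z. exists u. forall x. forall s. exists v. forall w. ((C(z,z) | ~C(u,x) | ~C(x,u)) & (~C(s,s) & ~Q(s,v) | C(w,w)))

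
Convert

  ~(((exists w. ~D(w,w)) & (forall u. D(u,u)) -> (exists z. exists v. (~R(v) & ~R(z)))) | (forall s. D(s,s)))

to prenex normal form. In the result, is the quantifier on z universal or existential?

First replace A → B with ¬A ∨ B.
  ~(~((exists w. ~D(w,w)) & (forall u. D(u,u))) | (exists z. exists v. (~R(v) & ~R(z))) | (forall s. D(s,s)))
Push ¬ through the quantifiers and connectives to reach negation normal form:
  (exists w. ~D(w,w)) & (forall u. D(u,u)) & (forall z. forall v. (R(v) | R(z))) & (exists s. ~D(s,s))
Finally move all quantifiers to the prefix:
  exists w. forall u. forall z. forall v. exists s. (~D(w,w) & D(u,u) & (R(v) | R(z)) & ~D(s,s))
The quantifier exists z sits under an odd number of negations (counting the antecedent side of each →), so it flips to forall z.

universal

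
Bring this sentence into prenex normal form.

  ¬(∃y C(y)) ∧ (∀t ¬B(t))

Move each ¬ inward, flipping quantifiers it crosses:
  (∀y ¬C(y)) ∧ (∀t ¬B(t))
All bound variables are already distinct, so no renaming is needed.
Pull the quantifiers to the front (each side's bound variable is not free in the other side):
  ∀y ∀t (¬C(y) ∧ ¬B(t))

∀y ∀t (¬C(y) ∧ ¬B(t))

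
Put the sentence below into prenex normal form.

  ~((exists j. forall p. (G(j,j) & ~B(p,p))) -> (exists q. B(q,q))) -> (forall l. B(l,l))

Eliminate → and ↔ using ¬ and ∨.
  ~~(~(exists j. forall p. (G(j,j) & ~B(p,p))) | (exists q. B(q,q))) | (forall l. B(l,l))
Move each ¬ inward, flipping quantifiers it crosses:
  (forall j. exists p. (~G(j,j) | B(p,p))) | (exists q. B(q,q)) | (forall l. B(l,l))
Extract every quantifier outward, since the variables are now distinct and don't occur free across branches:
  forall j. exists p. exists q. forall l. (~G(j,j) | B(p,p) | B(q,q) | B(l,l))

forall j. exists p. exists q. forall l. (~G(j,j) | B(p,p) | B(q,q) | B(l,l))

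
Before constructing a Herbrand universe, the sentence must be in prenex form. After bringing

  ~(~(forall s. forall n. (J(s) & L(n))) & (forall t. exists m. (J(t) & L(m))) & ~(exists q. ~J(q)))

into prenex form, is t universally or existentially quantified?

Push ¬ through the quantifiers and connectives to reach negation normal form:
  (forall s. forall n. (J(s) & L(n))) | (exists t. forall m. (~J(t) | ~L(m))) | (exists q. ~J(q))
All bound variables are already distinct, so no renaming is needed.
Pull the quantifiers to the front (each side's bound variable is not free in the other side):
  forall s. forall n. exists t. forall m. exists q. (J(s) & L(n) | ~J(t) | ~L(m) | ~J(q))
The quantifier forall t sits under an odd number of negations, so it flips to exists t.

existential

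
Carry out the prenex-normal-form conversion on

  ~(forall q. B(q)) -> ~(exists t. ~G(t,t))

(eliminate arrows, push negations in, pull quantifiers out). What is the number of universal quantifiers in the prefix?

Eliminate → and ↔ using ¬ and ∨.
  ~~(forall q. B(q)) | ~(exists t. ~G(t,t))
Move each ¬ inward, flipping quantifiers it crosses:
  (forall q. B(q)) | (forall t. G(t,t))
All bound variables are already distinct, so no renaming is needed.
Extract every quantifier outward, since the variables are now distinct and don't occur free across branches:
  forall q. forall t. (B(q) | G(t,t))
The prefix is forall q forall t: 2 universal, 0 existential.

2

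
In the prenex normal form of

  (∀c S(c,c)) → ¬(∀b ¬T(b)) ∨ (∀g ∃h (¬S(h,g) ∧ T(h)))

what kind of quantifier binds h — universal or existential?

existential

Rewrite implications/biconditionals: A → B as ¬A ∨ B.
  ¬(∀c S(c,c)) ∨ ¬(∀b ¬T(b)) ∨ (∀g ∃h (¬S(h,g) ∧ T(h)))
Drive negations inward (¬∀x A ≡ ∃x ¬A, ¬∃x A ≡ ∀x ¬A, De Morgan for ∧/∨):
  (∃c ¬S(c,c)) ∨ (∃b T(b)) ∨ (∀g ∃h (¬S(h,g) ∧ T(h)))
Extract every quantifier outward, since the variables are now distinct and don't occur free across branches:
  ∃c ∃b ∀g ∃h (¬S(c,c) ∨ T(b) ∨ ¬S(h,g) ∧ T(h))
The quantifier ∃h sits under an even number of negations (counting the antecedent side of each →), so it remains existential.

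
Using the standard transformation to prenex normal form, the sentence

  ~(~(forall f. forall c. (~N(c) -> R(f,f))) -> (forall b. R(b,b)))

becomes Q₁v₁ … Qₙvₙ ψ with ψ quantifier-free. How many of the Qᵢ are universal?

First replace A → B with ¬A ∨ B.
  ~(~~(forall f. forall c. (~~N(c) | R(f,f))) | (forall b. R(b,b)))
Drive negations inward (¬∀x A ≡ ∃x ¬A, ¬∃x A ≡ ∀x ¬A, De Morgan for ∧/∨):
  (exists f. exists c. (~N(c) & ~R(f,f))) & (exists b. ~R(b,b))
All bound variables are already distinct, so no renaming is needed.
Extract every quantifier outward, since the variables are now distinct and don't occur free across branches:
  exists f. exists c. exists b. (~N(c) & ~R(f,f) & ~R(b,b))
The prefix is exists f exists c exists b: 0 universal, 3 existential.

0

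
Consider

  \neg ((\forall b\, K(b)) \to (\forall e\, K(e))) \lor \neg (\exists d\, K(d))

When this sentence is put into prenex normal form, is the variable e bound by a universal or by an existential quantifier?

existential

Rewrite implications/biconditionals: A → B as ¬A ∨ B.
  \neg (\neg (\forall b\, K(b)) \lor (\forall e\, K(e))) \lor \neg (\exists d\, K(d))
Push ¬ through the quantifiers and connectives to reach negation normal form:
  (\forall b\, K(b)) \land (\exists e\, \neg K(e)) \lor (\forall d\, \neg K(d))
All bound variables are already distinct, so no renaming is needed.
Finally move all quantifiers to the prefix:
  \forall b\, \exists e\, \forall d\, (K(b) \land \neg K(e) \lor \neg K(d))
The quantifier \forall e sits under an odd number of negations (counting the antecedent side of each →), so it flips to \exists e.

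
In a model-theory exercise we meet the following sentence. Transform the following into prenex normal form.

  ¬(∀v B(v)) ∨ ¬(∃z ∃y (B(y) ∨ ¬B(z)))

∃v ∀z ∀y (¬B(v) ∨ ¬B(y) ∧ B(z))

Push ¬ through the quantifiers and connectives to reach negation normal form:
  (∃v ¬B(v)) ∨ (∀z ∀y (¬B(y) ∧ B(z)))
All bound variables are already distinct, so no renaming is needed.
Extract every quantifier outward, since the variables are now distinct and don't occur free across branches:
  ∃v ∀z ∀y (¬B(v) ∨ ¬B(y) ∧ B(z))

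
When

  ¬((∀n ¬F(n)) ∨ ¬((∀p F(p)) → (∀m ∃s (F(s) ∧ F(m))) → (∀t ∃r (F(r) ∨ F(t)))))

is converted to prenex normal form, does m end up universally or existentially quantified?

First replace A → B with ¬A ∨ B.
  ¬((∀n ¬F(n)) ∨ ¬(¬(∀p F(p)) ∨ ¬(∀m ∃s (F(s) ∧ F(m))) ∨ (∀t ∃r (F(r) ∨ F(t)))))
Drive negations inward (¬∀x A ≡ ∃x ¬A, ¬∃x A ≡ ∀x ¬A, De Morgan for ∧/∨):
  (∃n F(n)) ∧ ((∃p ¬F(p)) ∨ (∃m ∀s (¬F(s) ∨ ¬F(m))) ∨ (∀t ∃r (F(r) ∨ F(t))))
Extract every quantifier outward, since the variables are now distinct and don't occur free across branches:
  ∃n ∃p ∃m ∀s ∀t ∃r (F(n) ∧ (¬F(p) ∨ ¬F(s) ∨ ¬F(m) ∨ F(r) ∨ F(t)))
The quantifier ∀m sits under an odd number of negations (counting the antecedent side of each →), so it flips to ∃m.

existential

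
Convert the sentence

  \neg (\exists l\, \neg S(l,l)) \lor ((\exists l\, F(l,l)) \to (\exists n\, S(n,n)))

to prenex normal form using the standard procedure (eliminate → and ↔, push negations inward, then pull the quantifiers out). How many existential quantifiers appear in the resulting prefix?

1

Eliminate → and ↔ using ¬ and ∨.
  \neg (\exists l\, \neg S(l,l)) \lor \neg (\exists l\, F(l,l)) \lor (\exists n\, S(n,n))
Move each ¬ inward, flipping quantifiers it crosses:
  (\forall l\, S(l,l)) \lor (\forall l\, \neg F(l,l)) \lor (\exists n\, S(n,n))
Standardize variables apart so no two quantifiers bind the same name: l↦q.
  (\forall l\, S(l,l)) \lor (\forall q\, \neg F(q,q)) \lor (\exists n\, S(n,n))
Finally move all quantifiers to the prefix:
  \forall l\, \forall q\, \exists n\, (S(l,l) \lor \neg F(q,q) \lor S(n,n))
The prefix is \forall l \forall q \exists n: 2 universal, 1 existential.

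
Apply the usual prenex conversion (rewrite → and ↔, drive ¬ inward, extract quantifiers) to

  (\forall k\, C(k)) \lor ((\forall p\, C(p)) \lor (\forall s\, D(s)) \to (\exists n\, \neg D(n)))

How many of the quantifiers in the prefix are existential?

Rewrite implications/biconditionals: A → B as ¬A ∨ B.
  (\forall k\, C(k)) \lor \neg ((\forall p\, C(p)) \lor (\forall s\, D(s))) \lor (\exists n\, \neg D(n))
Push ¬ through the quantifiers and connectives to reach negation normal form:
  (\forall k\, C(k)) \lor (\exists p\, \neg C(p)) \land (\exists s\, \neg D(s)) \lor (\exists n\, \neg D(n))
All bound variables are already distinct, so no renaming is needed.
Pull the quantifiers to the front (each side's bound variable is not free in the other side):
  \forall k\, \exists p\, \exists s\, \exists n\, (C(k) \lor \neg C(p) \land \neg D(s) \lor \neg D(n))
The prefix is \forall k \exists p \exists s \exists n: 1 universal, 3 existential.

3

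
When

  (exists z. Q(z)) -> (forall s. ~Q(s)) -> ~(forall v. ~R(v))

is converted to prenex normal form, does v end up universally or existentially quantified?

existential

Rewrite implications/biconditionals: A → B as ¬A ∨ B.
  ~(exists z. Q(z)) | ~(forall s. ~Q(s)) | ~(forall v. ~R(v))
Move each ¬ inward, flipping quantifiers it crosses:
  (forall z. ~Q(z)) | (exists s. Q(s)) | (exists v. R(v))
Finally move all quantifiers to the prefix:
  forall z. exists s. exists v. (~Q(z) | Q(s) | R(v))
The quantifier forall v sits under an odd number of negations (counting the antecedent side of each →), so it flips to exists v.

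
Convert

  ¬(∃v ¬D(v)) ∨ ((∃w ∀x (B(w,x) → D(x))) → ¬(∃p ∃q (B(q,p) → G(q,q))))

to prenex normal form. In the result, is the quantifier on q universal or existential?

Rewrite implications/biconditionals: A → B as ¬A ∨ B.
  ¬(∃v ¬D(v)) ∨ ¬(∃w ∀x (¬B(w,x) ∨ D(x))) ∨ ¬(∃p ∃q (¬B(q,p) ∨ G(q,q)))
Push ¬ through the quantifiers and connectives to reach negation normal form:
  (∀v D(v)) ∨ (∀w ∃x (B(w,x) ∧ ¬D(x))) ∨ (∀p ∀q (B(q,p) ∧ ¬G(q,q)))
All bound variables are already distinct, so no renaming is needed.
Finally move all quantifiers to the prefix:
  ∀v ∀w ∃x ∀p ∀q (D(v) ∨ B(w,x) ∧ ¬D(x) ∨ B(q,p) ∧ ¬G(q,q))
The quantifier ∃q sits under an odd number of negations (counting the antecedent side of each →), so it flips to ∀q.

universal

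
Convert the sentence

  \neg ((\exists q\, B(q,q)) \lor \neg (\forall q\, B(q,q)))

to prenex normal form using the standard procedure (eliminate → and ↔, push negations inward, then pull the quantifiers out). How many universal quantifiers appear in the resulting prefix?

Push ¬ through the quantifiers and connectives to reach negation normal form:
  (\forall q\, \neg B(q,q)) \land (\forall q\, B(q,q))
Give each quantifier a distinct variable: q↦r.
  (\forall q\, \neg B(q,q)) \land (\forall r\, B(r,r))
Finally move all quantifiers to the prefix:
  \forall q\, \forall r\, (\neg B(q,q) \land B(r,r))
The prefix is \forall q \forall r: 2 universal, 0 existential.

2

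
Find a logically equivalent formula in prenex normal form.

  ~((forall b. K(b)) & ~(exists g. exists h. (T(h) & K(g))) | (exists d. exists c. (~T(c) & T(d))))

Push ¬ through the quantifiers and connectives to reach negation normal form:
  ((exists b. ~K(b)) | (exists g. exists h. (T(h) & K(g)))) & (forall d. forall c. (T(c) | ~T(d)))
Pull the quantifiers to the front (each side's bound variable is not free in the other side):
  exists b. exists g. exists h. forall d. forall c. ((~K(b) | T(h) & K(g)) & (T(c) | ~T(d)))

exists b. exists g. exists h. forall d. forall c. ((~K(b) | T(h) & K(g)) & (T(c) | ~T(d)))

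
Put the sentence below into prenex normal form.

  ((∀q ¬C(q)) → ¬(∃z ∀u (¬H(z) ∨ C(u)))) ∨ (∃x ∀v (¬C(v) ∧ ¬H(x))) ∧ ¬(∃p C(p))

∃q ∀z ∃u ∃x ∀v ∀p (C(q) ∨ H(z) ∧ ¬C(u) ∨ ¬C(v) ∧ ¬H(x) ∧ ¬C(p))

Rewrite implications/biconditionals: A → B as ¬A ∨ B.
  ¬(∀q ¬C(q)) ∨ ¬(∃z ∀u (¬H(z) ∨ C(u))) ∨ (∃x ∀v (¬C(v) ∧ ¬H(x))) ∧ ¬(∃p C(p))
Move each ¬ inward, flipping quantifiers it crosses:
  (∃q C(q)) ∨ (∀z ∃u (H(z) ∧ ¬C(u))) ∨ (∃x ∀v (¬C(v) ∧ ¬H(x))) ∧ (∀p ¬C(p))
All bound variables are already distinct, so no renaming is needed.
Extract every quantifier outward, since the variables are now distinct and don't occur free across branches:
  ∃q ∀z ∃u ∃x ∀v ∀p (C(q) ∨ H(z) ∧ ¬C(u) ∨ ¬C(v) ∧ ¬H(x) ∧ ¬C(p))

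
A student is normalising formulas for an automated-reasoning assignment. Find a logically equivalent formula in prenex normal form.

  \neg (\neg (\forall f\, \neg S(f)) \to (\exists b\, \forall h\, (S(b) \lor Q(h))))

\exists f\, \forall b\, \exists h\, (S(f) \land \neg S(b) \land \neg Q(h))

First replace A → B with ¬A ∨ B.
  \neg (\neg \neg (\forall f\, \neg S(f)) \lor (\exists b\, \forall h\, (S(b) \lor Q(h))))
Move each ¬ inward, flipping quantifiers it crosses:
  (\exists f\, S(f)) \land (\forall b\, \exists h\, (\neg S(b) \land \neg Q(h)))
All bound variables are already distinct, so no renaming is needed.
Finally move all quantifiers to the prefix:
  \exists f\, \forall b\, \exists h\, (S(f) \land \neg S(b) \land \neg Q(h))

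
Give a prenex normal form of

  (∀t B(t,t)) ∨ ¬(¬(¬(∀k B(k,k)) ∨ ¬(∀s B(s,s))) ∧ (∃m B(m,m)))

Drive negations inward (¬∀x A ≡ ∃x ¬A, ¬∃x A ≡ ∀x ¬A, De Morgan for ∧/∨):
  (∀t B(t,t)) ∨ (∃k ¬B(k,k)) ∨ (∃s ¬B(s,s)) ∨ (∀m ¬B(m,m))
Pull the quantifiers to the front (each side's bound variable is not free in the other side):
  ∀t ∃k ∃s ∀m (B(t,t) ∨ ¬B(k,k) ∨ ¬B(s,s) ∨ ¬B(m,m))

∀t ∃k ∃s ∀m (B(t,t) ∨ ¬B(k,k) ∨ ¬B(s,s) ∨ ¬B(m,m))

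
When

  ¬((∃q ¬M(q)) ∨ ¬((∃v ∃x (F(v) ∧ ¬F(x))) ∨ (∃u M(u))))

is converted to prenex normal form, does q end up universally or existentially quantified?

universal

Push ¬ through the quantifiers and connectives to reach negation normal form:
  (∀q M(q)) ∧ ((∃v ∃x (F(v) ∧ ¬F(x))) ∨ (∃u M(u)))
All bound variables are already distinct, so no renaming is needed.
Finally move all quantifiers to the prefix:
  ∀q ∃v ∃x ∃u (M(q) ∧ (F(v) ∧ ¬F(x) ∨ M(u)))
The quantifier ∃q sits under an odd number of negations, so it flips to ∀q.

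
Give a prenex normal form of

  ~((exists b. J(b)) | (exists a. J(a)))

Move each ¬ inward, flipping quantifiers it crosses:
  (forall b. ~J(b)) & (forall a. ~J(a))
All bound variables are already distinct, so no renaming is needed.
Pull the quantifiers to the front (each side's bound variable is not free in the other side):
  forall b. forall a. (~J(b) & ~J(a))

forall b. forall a. (~J(b) & ~J(a))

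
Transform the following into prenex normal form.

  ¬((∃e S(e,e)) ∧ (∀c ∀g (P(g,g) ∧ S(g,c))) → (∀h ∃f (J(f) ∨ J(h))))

Eliminate → and ↔ using ¬ and ∨.
  ¬(¬((∃e S(e,e)) ∧ (∀c ∀g (P(g,g) ∧ S(g,c)))) ∨ (∀h ∃f (J(f) ∨ J(h))))
Drive negations inward (¬∀x A ≡ ∃x ¬A, ¬∃x A ≡ ∀x ¬A, De Morgan for ∧/∨):
  (∃e S(e,e)) ∧ (∀c ∀g (P(g,g) ∧ S(g,c))) ∧ (∃h ∀f (¬J(f) ∧ ¬J(h)))
All bound variables are already distinct, so no renaming is needed.
Pull the quantifiers to the front (each side's bound variable is not free in the other side):
  ∃e ∀c ∀g ∃h ∀f (S(e,e) ∧ P(g,g) ∧ S(g,c) ∧ ¬J(f) ∧ ¬J(h))

∃e ∀c ∀g ∃h ∀f (S(e,e) ∧ P(g,g) ∧ S(g,c) ∧ ¬J(f) ∧ ¬J(h))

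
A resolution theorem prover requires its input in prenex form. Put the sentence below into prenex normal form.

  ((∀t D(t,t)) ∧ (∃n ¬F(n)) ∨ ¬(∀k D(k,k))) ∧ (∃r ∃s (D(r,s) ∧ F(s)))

Push ¬ through the quantifiers and connectives to reach negation normal form:
  ((∀t D(t,t)) ∧ (∃n ¬F(n)) ∨ (∃k ¬D(k,k))) ∧ (∃r ∃s (D(r,s) ∧ F(s)))
Extract every quantifier outward, since the variables are now distinct and don't occur free across branches:
  ∀t ∃n ∃k ∃r ∃s ((D(t,t) ∧ ¬F(n) ∨ ¬D(k,k)) ∧ D(r,s) ∧ F(s))

∀t ∃n ∃k ∃r ∃s ((D(t,t) ∧ ¬F(n) ∨ ¬D(k,k)) ∧ D(r,s) ∧ F(s))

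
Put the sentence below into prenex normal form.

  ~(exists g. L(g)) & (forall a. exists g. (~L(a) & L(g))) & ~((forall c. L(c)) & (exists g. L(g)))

forall g. forall a. exists x1. exists c. forall p. (~L(g) & ~L(a) & L(x1) & (~L(c) | ~L(p)))

Push ¬ through the quantifiers and connectives to reach negation normal form:
  (forall g. ~L(g)) & (forall a. exists g. (~L(a) & L(g))) & ((exists c. ~L(c)) | (forall g. ~L(g)))
Standardize variables apart so no two quantifiers bind the same name: g↦x1, g↦p.
  (forall g. ~L(g)) & (forall a. exists x1. (~L(a) & L(x1))) & ((exists c. ~L(c)) | (forall p. ~L(p)))
Extract every quantifier outward, since the variables are now distinct and don't occur free across branches:
  forall g. forall a. exists x1. exists c. forall p. (~L(g) & ~L(a) & L(x1) & (~L(c) | ~L(p)))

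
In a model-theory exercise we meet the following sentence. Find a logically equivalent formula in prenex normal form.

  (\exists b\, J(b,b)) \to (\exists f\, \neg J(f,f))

\forall b\, \exists f\, (\neg J(b,b) \lor \neg J(f,f))

Rewrite implications/biconditionals: A → B as ¬A ∨ B.
  \neg (\exists b\, J(b,b)) \lor (\exists f\, \neg J(f,f))
Move each ¬ inward, flipping quantifiers it crosses:
  (\forall b\, \neg J(b,b)) \lor (\exists f\, \neg J(f,f))
Finally move all quantifiers to the prefix:
  \forall b\, \exists f\, (\neg J(b,b) \lor \neg J(f,f))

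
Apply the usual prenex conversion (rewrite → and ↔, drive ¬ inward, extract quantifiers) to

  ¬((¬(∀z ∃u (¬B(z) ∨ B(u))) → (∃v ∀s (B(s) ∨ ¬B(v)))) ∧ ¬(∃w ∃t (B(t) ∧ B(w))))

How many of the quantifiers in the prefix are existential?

4

Eliminate → and ↔ using ¬ and ∨.
  ¬((¬¬(∀z ∃u (¬B(z) ∨ B(u))) ∨ (∃v ∀s (B(s) ∨ ¬B(v)))) ∧ ¬(∃w ∃t (B(t) ∧ B(w))))
Push ¬ through the quantifiers and connectives to reach negation normal form:
  (∃z ∀u (B(z) ∧ ¬B(u))) ∧ (∀v ∃s (¬B(s) ∧ B(v))) ∨ (∃w ∃t (B(t) ∧ B(w)))
All bound variables are already distinct, so no renaming is needed.
Finally move all quantifiers to the prefix:
  ∃z ∀u ∀v ∃s ∃w ∃t (B(z) ∧ ¬B(u) ∧ ¬B(s) ∧ B(v) ∨ B(t) ∧ B(w))
The prefix is ∃z ∀u ∀v ∃s ∃w ∃t: 2 universal, 4 existential.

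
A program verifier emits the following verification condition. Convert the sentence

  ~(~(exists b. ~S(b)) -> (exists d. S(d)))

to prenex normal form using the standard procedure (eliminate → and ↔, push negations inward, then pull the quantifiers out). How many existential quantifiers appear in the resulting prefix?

0

First replace A → B with ¬A ∨ B.
  ~(~~(exists b. ~S(b)) | (exists d. S(d)))
Drive negations inward (¬∀x A ≡ ∃x ¬A, ¬∃x A ≡ ∀x ¬A, De Morgan for ∧/∨):
  (forall b. S(b)) & (forall d. ~S(d))
All bound variables are already distinct, so no renaming is needed.
Extract every quantifier outward, since the variables are now distinct and don't occur free across branches:
  forall b. forall d. (S(b) & ~S(d))
The prefix is forall b forall d: 2 universal, 0 existential.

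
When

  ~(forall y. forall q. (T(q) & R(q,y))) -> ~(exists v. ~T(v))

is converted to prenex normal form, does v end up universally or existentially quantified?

universal

Eliminate → and ↔ using ¬ and ∨.
  ~~(forall y. forall q. (T(q) & R(q,y))) | ~(exists v. ~T(v))
Drive negations inward (¬∀x A ≡ ∃x ¬A, ¬∃x A ≡ ∀x ¬A, De Morgan for ∧/∨):
  (forall y. forall q. (T(q) & R(q,y))) | (forall v. T(v))
All bound variables are already distinct, so no renaming is needed.
Finally move all quantifiers to the prefix:
  forall y. forall q. forall v. (T(q) & R(q,y) | T(v))
The quantifier exists v sits under an odd number of negations (counting the antecedent side of each →), so it flips to forall v.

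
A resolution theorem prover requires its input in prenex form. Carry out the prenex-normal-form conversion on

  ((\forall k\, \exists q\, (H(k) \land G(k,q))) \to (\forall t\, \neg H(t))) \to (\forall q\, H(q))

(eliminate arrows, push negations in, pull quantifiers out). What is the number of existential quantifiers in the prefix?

2

Eliminate → and ↔ using ¬ and ∨.
  \neg (\neg (\forall k\, \exists q\, (H(k) \land G(k,q))) \lor (\forall t\, \neg H(t))) \lor (\forall q\, H(q))
Move each ¬ inward, flipping quantifiers it crosses:
  (\forall k\, \exists q\, (H(k) \land G(k,q))) \land (\exists t\, H(t)) \lor (\forall q\, H(q))
Rename bound variables to avoid capture: q↦x.
  (\forall k\, \exists q\, (H(k) \land G(k,q))) \land (\exists t\, H(t)) \lor (\forall x\, H(x))
Finally move all quantifiers to the prefix:
  \forall k\, \exists q\, \exists t\, \forall x\, (H(k) \land G(k,q) \land H(t) \lor H(x))
The prefix is \forall k \exists q \exists t \forall x: 2 universal, 2 existential.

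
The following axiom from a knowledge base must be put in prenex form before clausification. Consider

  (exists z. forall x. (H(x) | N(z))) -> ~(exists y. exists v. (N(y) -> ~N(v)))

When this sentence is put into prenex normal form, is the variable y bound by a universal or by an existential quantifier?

First replace A → B with ¬A ∨ B.
  ~(exists z. forall x. (H(x) | N(z))) | ~(exists y. exists v. (~N(y) | ~N(v)))
Push ¬ through the quantifiers and connectives to reach negation normal form:
  (forall z. exists x. (~H(x) & ~N(z))) | (forall y. forall v. (N(y) & N(v)))
Pull the quantifiers to the front (each side's bound variable is not free in the other side):
  forall z. exists x. forall y. forall v. (~H(x) & ~N(z) | N(y) & N(v))
The quantifier exists y sits under an odd number of negations (counting the antecedent side of each →), so it flips to forall y.

universal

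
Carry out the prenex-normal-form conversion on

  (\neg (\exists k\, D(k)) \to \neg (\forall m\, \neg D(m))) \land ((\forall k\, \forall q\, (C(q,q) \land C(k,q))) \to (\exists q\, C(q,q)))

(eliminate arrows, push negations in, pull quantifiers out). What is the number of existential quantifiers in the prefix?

5

First replace A → B with ¬A ∨ B.
  (\neg \neg (\exists k\, D(k)) \lor \neg (\forall m\, \neg D(m))) \land (\neg (\forall k\, \forall q\, (C(q,q) \land C(k,q))) \lor (\exists q\, C(q,q)))
Move each ¬ inward, flipping quantifiers it crosses:
  ((\exists k\, D(k)) \lor (\exists m\, D(m))) \land ((\exists k\, \exists q\, (\neg C(q,q) \lor \neg C(k,q))) \lor (\exists q\, C(q,q)))
Give each quantifier a distinct variable: k↦u, q↦t.
  ((\exists k\, D(k)) \lor (\exists m\, D(m))) \land ((\exists u\, \exists q\, (\neg C(q,q) \lor \neg C(u,q))) \lor (\exists t\, C(t,t)))
Finally move all quantifiers to the prefix:
  \exists k\, \exists m\, \exists u\, \exists q\, \exists t\, ((D(k) \lor D(m)) \land (\neg C(q,q) \lor \neg C(u,q) \lor C(t,t)))
The prefix is \exists k \exists m \exists u \exists q \exists t: 0 universal, 5 existential.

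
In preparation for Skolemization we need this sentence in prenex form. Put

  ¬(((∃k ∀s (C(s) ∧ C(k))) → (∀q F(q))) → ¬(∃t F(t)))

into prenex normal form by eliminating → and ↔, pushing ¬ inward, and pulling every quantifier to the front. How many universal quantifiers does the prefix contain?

Rewrite implications/biconditionals: A → B as ¬A ∨ B.
  ¬(¬(¬(∃k ∀s (C(s) ∧ C(k))) ∨ (∀q F(q))) ∨ ¬(∃t F(t)))
Move each ¬ inward, flipping quantifiers it crosses:
  ((∀k ∃s (¬C(s) ∨ ¬C(k))) ∨ (∀q F(q))) ∧ (∃t F(t))
Pull the quantifiers to the front (each side's bound variable is not free in the other side):
  ∀k ∃s ∀q ∃t ((¬C(s) ∨ ¬C(k) ∨ F(q)) ∧ F(t))
The prefix is ∀k ∃s ∀q ∃t: 2 universal, 2 existential.

2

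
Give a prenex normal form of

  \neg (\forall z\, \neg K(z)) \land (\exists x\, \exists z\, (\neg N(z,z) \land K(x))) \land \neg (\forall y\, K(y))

Drive negations inward (¬∀x A ≡ ∃x ¬A, ¬∃x A ≡ ∀x ¬A, De Morgan for ∧/∨):
  (\exists z\, K(z)) \land (\exists x\, \exists z\, (\neg N(z,z) \land K(x))) \land (\exists y\, \neg K(y))
Rename bound variables to avoid capture: z↦v.
  (\exists z\, K(z)) \land (\exists x\, \exists v\, (\neg N(v,v) \land K(x))) \land (\exists y\, \neg K(y))
Pull the quantifiers to the front (each side's bound variable is not free in the other side):
  \exists z\, \exists x\, \exists v\, \exists y\, (K(z) \land \neg N(v,v) \land K(x) \land \neg K(y))

\exists z\, \exists x\, \exists v\, \exists y\, (K(z) \land \neg N(v,v) \land K(x) \land \neg K(y))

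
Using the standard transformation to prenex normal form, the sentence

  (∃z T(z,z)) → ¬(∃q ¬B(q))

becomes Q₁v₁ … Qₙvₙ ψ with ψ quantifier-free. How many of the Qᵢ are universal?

Rewrite implications/biconditionals: A → B as ¬A ∨ B.
  ¬(∃z T(z,z)) ∨ ¬(∃q ¬B(q))
Drive negations inward (¬∀x A ≡ ∃x ¬A, ¬∃x A ≡ ∀x ¬A, De Morgan for ∧/∨):
  (∀z ¬T(z,z)) ∨ (∀q B(q))
Pull the quantifiers to the front (each side's bound variable is not free in the other side):
  ∀z ∀q (¬T(z,z) ∨ B(q))
The prefix is ∀z ∀q: 2 universal, 0 existential.

2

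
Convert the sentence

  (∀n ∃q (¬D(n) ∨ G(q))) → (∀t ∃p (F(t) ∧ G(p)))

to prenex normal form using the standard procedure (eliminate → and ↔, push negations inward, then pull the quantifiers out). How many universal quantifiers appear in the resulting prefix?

Eliminate → and ↔ using ¬ and ∨.
  ¬(∀n ∃q (¬D(n) ∨ G(q))) ∨ (∀t ∃p (F(t) ∧ G(p)))
Drive negations inward (¬∀x A ≡ ∃x ¬A, ¬∃x A ≡ ∀x ¬A, De Morgan for ∧/∨):
  (∃n ∀q (D(n) ∧ ¬G(q))) ∨ (∀t ∃p (F(t) ∧ G(p)))
Extract every quantifier outward, since the variables are now distinct and don't occur free across branches:
  ∃n ∀q ∀t ∃p (D(n) ∧ ¬G(q) ∨ F(t) ∧ G(p))
The prefix is ∃n ∀q ∀t ∃p: 2 universal, 2 existential.

2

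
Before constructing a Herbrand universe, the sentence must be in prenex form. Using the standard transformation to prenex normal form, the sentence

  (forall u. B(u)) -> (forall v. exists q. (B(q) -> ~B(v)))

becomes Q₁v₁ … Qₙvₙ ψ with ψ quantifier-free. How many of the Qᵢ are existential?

2

Eliminate → and ↔ using ¬ and ∨.
  ~(forall u. B(u)) | (forall v. exists q. (~B(q) | ~B(v)))
Move each ¬ inward, flipping quantifiers it crosses:
  (exists u. ~B(u)) | (forall v. exists q. (~B(q) | ~B(v)))
Pull the quantifiers to the front (each side's bound variable is not free in the other side):
  exists u. forall v. exists q. (~B(u) | ~B(q) | ~B(v))
The prefix is exists u forall v exists q: 1 universal, 2 existential.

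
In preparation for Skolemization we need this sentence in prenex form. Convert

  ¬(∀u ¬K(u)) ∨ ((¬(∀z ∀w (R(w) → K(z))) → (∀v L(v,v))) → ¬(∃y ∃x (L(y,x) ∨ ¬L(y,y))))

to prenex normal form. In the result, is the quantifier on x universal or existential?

universal

Eliminate → and ↔ using ¬ and ∨.
  ¬(∀u ¬K(u)) ∨ ¬(¬¬(∀z ∀w (¬R(w) ∨ K(z))) ∨ (∀v L(v,v))) ∨ ¬(∃y ∃x (L(y,x) ∨ ¬L(y,y)))
Push ¬ through the quantifiers and connectives to reach negation normal form:
  (∃u K(u)) ∨ (∃z ∃w (R(w) ∧ ¬K(z))) ∧ (∃v ¬L(v,v)) ∨ (∀y ∀x (¬L(y,x) ∧ L(y,y)))
All bound variables are already distinct, so no renaming is needed.
Extract every quantifier outward, since the variables are now distinct and don't occur free across branches:
  ∃u ∃z ∃w ∃v ∀y ∀x (K(u) ∨ R(w) ∧ ¬K(z) ∧ ¬L(v,v) ∨ ¬L(y,x) ∧ L(y,y))
The quantifier ∃x sits under an odd number of negations (counting the antecedent side of each →), so it flips to ∀x.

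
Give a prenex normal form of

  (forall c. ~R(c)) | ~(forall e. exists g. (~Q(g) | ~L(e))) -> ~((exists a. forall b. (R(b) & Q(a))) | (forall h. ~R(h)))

Eliminate → and ↔ using ¬ and ∨.
  ~((forall c. ~R(c)) | ~(forall e. exists g. (~Q(g) | ~L(e)))) | ~((exists a. forall b. (R(b) & Q(a))) | (forall h. ~R(h)))
Push ¬ through the quantifiers and connectives to reach negation normal form:
  (exists c. R(c)) & (forall e. exists g. (~Q(g) | ~L(e))) | (forall a. exists b. (~R(b) | ~Q(a))) & (exists h. R(h))
All bound variables are already distinct, so no renaming is needed.
Extract every quantifier outward, since the variables are now distinct and don't occur free across branches:
  exists c. forall e. exists g. forall a. exists b. exists h. (R(c) & (~Q(g) | ~L(e)) | (~R(b) | ~Q(a)) & R(h))

exists c. forall e. exists g. forall a. exists b. exists h. (R(c) & (~Q(g) | ~L(e)) | (~R(b) | ~Q(a)) & R(h))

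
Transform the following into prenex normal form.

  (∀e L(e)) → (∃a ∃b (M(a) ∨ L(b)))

∃e ∃a ∃b (¬L(e) ∨ M(a) ∨ L(b))

Rewrite implications/biconditionals: A → B as ¬A ∨ B.
  ¬(∀e L(e)) ∨ (∃a ∃b (M(a) ∨ L(b)))
Move each ¬ inward, flipping quantifiers it crosses:
  (∃e ¬L(e)) ∨ (∃a ∃b (M(a) ∨ L(b)))
All bound variables are already distinct, so no renaming is needed.
Extract every quantifier outward, since the variables are now distinct and don't occur free across branches:
  ∃e ∃a ∃b (¬L(e) ∨ M(a) ∨ L(b))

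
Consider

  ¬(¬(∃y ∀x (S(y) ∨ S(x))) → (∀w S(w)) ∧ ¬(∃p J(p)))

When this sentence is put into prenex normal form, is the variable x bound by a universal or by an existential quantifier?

First replace A → B with ¬A ∨ B.
  ¬(¬¬(∃y ∀x (S(y) ∨ S(x))) ∨ (∀w S(w)) ∧ ¬(∃p J(p)))
Push ¬ through the quantifiers and connectives to reach negation normal form:
  (∀y ∃x (¬S(y) ∧ ¬S(x))) ∧ ((∃w ¬S(w)) ∨ (∃p J(p)))
Finally move all quantifiers to the prefix:
  ∀y ∃x ∃w ∃p (¬S(y) ∧ ¬S(x) ∧ (¬S(w) ∨ J(p)))
The quantifier ∀x sits under an odd number of negations (counting the antecedent side of each →), so it flips to ∃x.

existential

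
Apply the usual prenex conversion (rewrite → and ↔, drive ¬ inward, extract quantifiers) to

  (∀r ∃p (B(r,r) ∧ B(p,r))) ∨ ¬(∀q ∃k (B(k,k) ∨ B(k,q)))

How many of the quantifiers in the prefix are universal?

Push ¬ through the quantifiers and connectives to reach negation normal form:
  (∀r ∃p (B(r,r) ∧ B(p,r))) ∨ (∃q ∀k (¬B(k,k) ∧ ¬B(k,q)))
All bound variables are already distinct, so no renaming is needed.
Finally move all quantifiers to the prefix:
  ∀r ∃p ∃q ∀k (B(r,r) ∧ B(p,r) ∨ ¬B(k,k) ∧ ¬B(k,q))
The prefix is ∀r ∃p ∃q ∀k: 2 universal, 2 existential.

2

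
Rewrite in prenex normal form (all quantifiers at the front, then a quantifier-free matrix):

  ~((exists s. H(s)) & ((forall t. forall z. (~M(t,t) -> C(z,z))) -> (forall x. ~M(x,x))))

forall s. forall t. forall z. exists x. (~H(s) | (M(t,t) | C(z,z)) & M(x,x))

Rewrite implications/biconditionals: A → B as ¬A ∨ B.
  ~((exists s. H(s)) & (~(forall t. forall z. (~~M(t,t) | C(z,z))) | (forall x. ~M(x,x))))
Push ¬ through the quantifiers and connectives to reach negation normal form:
  (forall s. ~H(s)) | (forall t. forall z. (M(t,t) | C(z,z))) & (exists x. M(x,x))
All bound variables are already distinct, so no renaming is needed.
Finally move all quantifiers to the prefix:
  forall s. forall t. forall z. exists x. (~H(s) | (M(t,t) | C(z,z)) & M(x,x))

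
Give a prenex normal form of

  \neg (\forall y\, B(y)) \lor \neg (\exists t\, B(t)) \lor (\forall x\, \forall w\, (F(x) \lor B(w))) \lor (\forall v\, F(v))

\exists y\, \forall t\, \forall x\, \forall w\, \forall v\, (\neg B(y) \lor \neg B(t) \lor F(x) \lor B(w) \lor F(v))

Move each ¬ inward, flipping quantifiers it crosses:
  (\exists y\, \neg B(y)) \lor (\forall t\, \neg B(t)) \lor (\forall x\, \forall w\, (F(x) \lor B(w))) \lor (\forall v\, F(v))
Extract every quantifier outward, since the variables are now distinct and don't occur free across branches:
  \exists y\, \forall t\, \forall x\, \forall w\, \forall v\, (\neg B(y) \lor \neg B(t) \lor F(x) \lor B(w) \lor F(v))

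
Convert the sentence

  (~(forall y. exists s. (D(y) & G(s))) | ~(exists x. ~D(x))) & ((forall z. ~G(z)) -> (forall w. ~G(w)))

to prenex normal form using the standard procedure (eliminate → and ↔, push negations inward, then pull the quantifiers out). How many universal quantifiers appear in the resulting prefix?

3

Rewrite implications/biconditionals: A → B as ¬A ∨ B.
  (~(forall y. exists s. (D(y) & G(s))) | ~(exists x. ~D(x))) & (~(forall z. ~G(z)) | (forall w. ~G(w)))
Push ¬ through the quantifiers and connectives to reach negation normal form:
  ((exists y. forall s. (~D(y) | ~G(s))) | (forall x. D(x))) & ((exists z. G(z)) | (forall w. ~G(w)))
Finally move all quantifiers to the prefix:
  exists y. forall s. forall x. exists z. forall w. ((~D(y) | ~G(s) | D(x)) & (G(z) | ~G(w)))
The prefix is exists y forall s forall x exists z forall w: 3 universal, 2 existential.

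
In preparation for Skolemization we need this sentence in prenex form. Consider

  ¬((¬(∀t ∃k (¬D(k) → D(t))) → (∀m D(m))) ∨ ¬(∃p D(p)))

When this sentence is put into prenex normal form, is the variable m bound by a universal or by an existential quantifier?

Eliminate → and ↔ using ¬ and ∨.
  ¬(¬¬(∀t ∃k (¬¬D(k) ∨ D(t))) ∨ (∀m D(m)) ∨ ¬(∃p D(p)))
Drive negations inward (¬∀x A ≡ ∃x ¬A, ¬∃x A ≡ ∀x ¬A, De Morgan for ∧/∨):
  (∃t ∀k (¬D(k) ∧ ¬D(t))) ∧ (∃m ¬D(m)) ∧ (∃p D(p))
Finally move all quantifiers to the prefix:
  ∃t ∀k ∃m ∃p (¬D(k) ∧ ¬D(t) ∧ ¬D(m) ∧ D(p))
The quantifier ∀m sits under an odd number of negations (counting the antecedent side of each →), so it flips to ∃m.

existential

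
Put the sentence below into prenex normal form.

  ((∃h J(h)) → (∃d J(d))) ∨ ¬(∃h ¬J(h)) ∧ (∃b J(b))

∀h ∃d ∀v ∃b (¬J(h) ∨ J(d) ∨ J(v) ∧ J(b))

Rewrite implications/biconditionals: A → B as ¬A ∨ B.
  ¬(∃h J(h)) ∨ (∃d J(d)) ∨ ¬(∃h ¬J(h)) ∧ (∃b J(b))
Drive negations inward (¬∀x A ≡ ∃x ¬A, ¬∃x A ≡ ∀x ¬A, De Morgan for ∧/∨):
  (∀h ¬J(h)) ∨ (∃d J(d)) ∨ (∀h J(h)) ∧ (∃b J(b))
Give each quantifier a distinct variable: h↦v.
  (∀h ¬J(h)) ∨ (∃d J(d)) ∨ (∀v J(v)) ∧ (∃b J(b))
Pull the quantifiers to the front (each side's bound variable is not free in the other side):
  ∀h ∃d ∀v ∃b (¬J(h) ∨ J(d) ∨ J(v) ∧ J(b))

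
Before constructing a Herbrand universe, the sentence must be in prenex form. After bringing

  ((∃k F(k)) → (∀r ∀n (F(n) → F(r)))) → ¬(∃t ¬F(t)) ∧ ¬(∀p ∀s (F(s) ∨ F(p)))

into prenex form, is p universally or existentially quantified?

First replace A → B with ¬A ∨ B.
  ¬(¬(∃k F(k)) ∨ (∀r ∀n (¬F(n) ∨ F(r)))) ∨ ¬(∃t ¬F(t)) ∧ ¬(∀p ∀s (F(s) ∨ F(p)))
Drive negations inward (¬∀x A ≡ ∃x ¬A, ¬∃x A ≡ ∀x ¬A, De Morgan for ∧/∨):
  (∃k F(k)) ∧ (∃r ∃n (F(n) ∧ ¬F(r))) ∨ (∀t F(t)) ∧ (∃p ∃s (¬F(s) ∧ ¬F(p)))
All bound variables are already distinct, so no renaming is needed.
Extract every quantifier outward, since the variables are now distinct and don't occur free across branches:
  ∃k ∃r ∃n ∀t ∃p ∃s (F(k) ∧ F(n) ∧ ¬F(r) ∨ F(t) ∧ ¬F(s) ∧ ¬F(p))
The quantifier ∀p sits under an odd number of negations (counting the antecedent side of each →), so it flips to ∃p.

existential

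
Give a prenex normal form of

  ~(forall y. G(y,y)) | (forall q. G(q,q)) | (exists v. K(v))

exists y. forall q. exists v. (~G(y,y) | G(q,q) | K(v))

Move each ¬ inward, flipping quantifiers it crosses:
  (exists y. ~G(y,y)) | (forall q. G(q,q)) | (exists v. K(v))
Pull the quantifiers to the front (each side's bound variable is not free in the other side):
  exists y. forall q. exists v. (~G(y,y) | G(q,q) | K(v))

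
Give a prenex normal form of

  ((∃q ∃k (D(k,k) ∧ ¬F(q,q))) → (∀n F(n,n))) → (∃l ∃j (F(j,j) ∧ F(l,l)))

Eliminate → and ↔ using ¬ and ∨.
  ¬(¬(∃q ∃k (D(k,k) ∧ ¬F(q,q))) ∨ (∀n F(n,n))) ∨ (∃l ∃j (F(j,j) ∧ F(l,l)))
Push ¬ through the quantifiers and connectives to reach negation normal form:
  (∃q ∃k (D(k,k) ∧ ¬F(q,q))) ∧ (∃n ¬F(n,n)) ∨ (∃l ∃j (F(j,j) ∧ F(l,l)))
All bound variables are already distinct, so no renaming is needed.
Pull the quantifiers to the front (each side's bound variable is not free in the other side):
  ∃q ∃k ∃n ∃l ∃j (D(k,k) ∧ ¬F(q,q) ∧ ¬F(n,n) ∨ F(j,j) ∧ F(l,l))

∃q ∃k ∃n ∃l ∃j (D(k,k) ∧ ¬F(q,q) ∧ ¬F(n,n) ∨ F(j,j) ∧ F(l,l))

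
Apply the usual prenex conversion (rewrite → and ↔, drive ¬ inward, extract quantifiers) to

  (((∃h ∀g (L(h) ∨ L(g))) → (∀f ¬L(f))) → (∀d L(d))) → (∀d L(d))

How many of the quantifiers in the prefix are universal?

First replace A → B with ¬A ∨ B.
  ¬(¬(¬(∃h ∀g (L(h) ∨ L(g))) ∨ (∀f ¬L(f))) ∨ (∀d L(d))) ∨ (∀d L(d))
Push ¬ through the quantifiers and connectives to reach negation normal form:
  ((∀h ∃g (¬L(h) ∧ ¬L(g))) ∨ (∀f ¬L(f))) ∧ (∃d ¬L(d)) ∨ (∀d L(d))
Give each quantifier a distinct variable: d↦y.
  ((∀h ∃g (¬L(h) ∧ ¬L(g))) ∨ (∀f ¬L(f))) ∧ (∃d ¬L(d)) ∨ (∀y L(y))
Extract every quantifier outward, since the variables are now distinct and don't occur free across branches:
  ∀h ∃g ∀f ∃d ∀y ((¬L(h) ∧ ¬L(g) ∨ ¬L(f)) ∧ ¬L(d) ∨ L(y))
The prefix is ∀h ∃g ∀f ∃d ∀y: 3 universal, 2 existential.

3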